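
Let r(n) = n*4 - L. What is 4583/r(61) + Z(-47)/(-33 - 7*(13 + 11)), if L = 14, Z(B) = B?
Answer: 931993/46230 ≈ 20.160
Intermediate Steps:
r(n) = -14 + 4*n (r(n) = n*4 - 1*14 = 4*n - 14 = -14 + 4*n)
4583/r(61) + Z(-47)/(-33 - 7*(13 + 11)) = 4583/(-14 + 4*61) - 47/(-33 - 7*(13 + 11)) = 4583/(-14 + 244) - 47/(-33 - 7*24) = 4583/230 - 47/(-33 - 168) = 4583*(1/230) - 47/(-201) = 4583/230 - 47*(-1/201) = 4583/230 + 47/201 = 931993/46230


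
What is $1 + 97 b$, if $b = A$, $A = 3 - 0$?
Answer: $292$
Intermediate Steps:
$A = 3$ ($A = 3 + 0 = 3$)
$b = 3$
$1 + 97 b = 1 + 97 \cdot 3 = 1 + 291 = 292$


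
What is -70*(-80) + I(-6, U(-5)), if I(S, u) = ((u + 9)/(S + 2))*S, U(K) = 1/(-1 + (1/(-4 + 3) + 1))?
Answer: 5612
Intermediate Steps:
U(K) = -1 (U(K) = 1/(-1 + (1/(-1) + 1)) = 1/(-1 + (-1 + 1)) = 1/(-1 + 0) = 1/(-1) = -1)
I(S, u) = S*(9 + u)/(2 + S) (I(S, u) = ((9 + u)/(2 + S))*S = S*(9 + u)/(2 + S))
-70*(-80) + I(-6, U(-5)) = -70*(-80) - 6*(9 - 1)/(2 - 6) = 5600 - 6*8/(-4) = 5600 - 6*(-1/4)*8 = 5600 + 12 = 5612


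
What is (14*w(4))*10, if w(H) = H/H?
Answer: 140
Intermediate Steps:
w(H) = 1
(14*w(4))*10 = (14*1)*10 = 14*10 = 140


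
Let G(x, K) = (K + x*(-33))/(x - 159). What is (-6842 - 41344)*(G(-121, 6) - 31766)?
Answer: 214391054547/140 ≈ 1.5314e+9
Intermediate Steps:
G(x, K) = (K - 33*x)/(-159 + x)
(-6842 - 41344)*(G(-121, 6) - 31766) = (-6842 - 41344)*((6 - 33*(-121))/(-159 - 121) - 31766) = -48186*((6 + 3993)/(-280) - 31766) = -48186*(-1/280*3999 - 31766) = -48186*(-3999/280 - 31766) = -48186*(-8898479/280) = 214391054547/140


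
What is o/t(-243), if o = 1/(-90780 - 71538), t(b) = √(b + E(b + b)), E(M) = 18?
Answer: I/2434770 ≈ 4.1072e-7*I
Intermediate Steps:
t(b) = √(18 + b) (t(b) = √(b + 18) = √(18 + b))
o = -1/162318 (o = 1/(-162318) = -1/162318 ≈ -6.1607e-6)
o/t(-243) = -1/(162318*√(18 - 243)) = -(-I/15)/162318 = -(-1)*I/2434770 = I/2434770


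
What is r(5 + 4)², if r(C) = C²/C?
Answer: 81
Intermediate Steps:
r(C) = C
r(5 + 4)² = (5 + 4)² = 9² = 81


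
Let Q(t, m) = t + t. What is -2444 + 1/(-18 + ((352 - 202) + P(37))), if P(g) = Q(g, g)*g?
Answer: -7014279/2870 ≈ -2444.0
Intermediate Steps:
Q(t, m) = 2*t
P(g) = 2*g**2 (P(g) = (2*g)*g = 2*g**2)
-2444 + 1/(-18 + ((352 - 202) + P(37))) = -2444 + 1/(-18 + ((352 - 202) + 2*37**2)) = -2444 + 1/(-18 + (150 + 2*1369)) = -2444 + 1/(-18 + (150 + 2738)) = -2444 + 1/(-18 + 2888) = -2444 + 1/2870 = -7014279/2870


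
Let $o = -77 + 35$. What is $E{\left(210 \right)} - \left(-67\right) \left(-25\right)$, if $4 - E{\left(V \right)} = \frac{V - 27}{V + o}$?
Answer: $- \frac{93637}{56} \approx -1672.1$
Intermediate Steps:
$o = -42$
$E{\left(V \right)} = 4 - \frac{-27 + V}{-42 + V}$ ($E{\left(V \right)} = 4 - \frac{V - 27}{V - 42} = 4 - \frac{-27 + V}{-42 + V}$)
$E{\left(210 \right)} - \left(-67\right) \left(-25\right) = \frac{3 \left(-47 + 210\right)}{-42 + 210} - \left(-67\right) \left(-25\right) = 3 \cdot \frac{1}{168} \cdot 163 - 1675 = \frac{163}{56} - 1675 = - \frac{93637}{56}$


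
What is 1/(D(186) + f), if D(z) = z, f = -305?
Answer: -1/119 ≈ -0.0084034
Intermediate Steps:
1/(D(186) + f) = 1/(186 - 305) = 1/(-119) = -1/119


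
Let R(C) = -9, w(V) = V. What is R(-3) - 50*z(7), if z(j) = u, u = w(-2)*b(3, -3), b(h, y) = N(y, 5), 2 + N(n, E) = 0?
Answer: -209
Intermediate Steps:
N(n, E) = -2 (N(n, E) = -2 + 0 = -2)
b(h, y) = -2
u = 4 (u = -2*(-2) = 4)
z(j) = 4
R(-3) - 50*z(7) = -9 - 50*4 = -9 - 200 = -209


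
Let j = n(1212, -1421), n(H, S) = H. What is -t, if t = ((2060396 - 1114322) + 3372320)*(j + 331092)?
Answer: -1435019599776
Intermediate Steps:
j = 1212
t = 1435019599776 (t = ((2060396 - 1114322) + 3372320)*(1212 + 331092) = (946074 + 3372320)*332304 = 4318394*332304 = 1435019599776)
-t = -1*1435019599776 = -1435019599776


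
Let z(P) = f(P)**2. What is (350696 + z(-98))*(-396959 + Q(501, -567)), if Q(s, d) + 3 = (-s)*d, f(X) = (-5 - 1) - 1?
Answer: -39597356775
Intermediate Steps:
f(X) = -7 (f(X) = -6 - 1 = -7)
Q(s, d) = -3 - d*s (Q(s, d) = -3 + (-s)*d = -3 - d*s)
z(P) = 49 (z(P) = (-7)**2 = 49)
(350696 + z(-98))*(-396959 + Q(501, -567)) = (350696 + 49)*(-396959 + (-3 - 1*(-567)*501)) = 350745*(-396959 + (-3 + 284067)) = 350745*(-396959 + 284064) = 350745*(-112895) = -39597356775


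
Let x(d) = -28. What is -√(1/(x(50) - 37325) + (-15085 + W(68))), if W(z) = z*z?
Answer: -I*√14595674814102/37353 ≈ -102.28*I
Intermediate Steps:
W(z) = z²
-√(1/(x(50) - 37325) + (-15085 + W(68))) = -√(1/(-28 - 37325) + (-15085 + 68²)) = -√(1/(-37353) + (-15085 + 4624)) = -√(-1/37353 - 10461) = -√(-390749734/37353) = -I*√14595674814102/37353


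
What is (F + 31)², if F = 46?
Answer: 5929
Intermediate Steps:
(F + 31)² = (46 + 31)² = 77² = 5929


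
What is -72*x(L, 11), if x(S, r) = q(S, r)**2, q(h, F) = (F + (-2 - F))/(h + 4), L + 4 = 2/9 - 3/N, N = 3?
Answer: -23328/49 ≈ -476.08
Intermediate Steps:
L = -43/9 (L = -4 + (2/9 - 3/3) = -4 + (2*(1/9) - 3*1/3) = -4 + (2/9 - 1) = -4 - 7/9 = -43/9 ≈ -4.7778)
q(h, F) = -2/(4 + h)
x(S, r) = 4/(4 + S)**2 (x(S, r) = (-2/(4 + S))**2 = 4/(4 + S)**2)
-72*x(L, 11) = -288/(4 - 43/9)**2 = -288/(-7/9)**2 = -288*81/49 = -72*324/49 = -23328/49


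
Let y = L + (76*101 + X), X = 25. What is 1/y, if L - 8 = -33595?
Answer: -1/25886 ≈ -3.8631e-5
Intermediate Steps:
L = -33587 (L = 8 - 33595 = -33587)
y = -25886 (y = -33587 + (76*101 + 25) = -33587 + (7676 + 25) = -33587 + 7701 = -25886)
1/y = 1/(-25886) = -1/25886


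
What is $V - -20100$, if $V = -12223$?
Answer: $7877$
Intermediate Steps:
$V - -20100 = -12223 - -20100 = -12223 + 20100 = 7877$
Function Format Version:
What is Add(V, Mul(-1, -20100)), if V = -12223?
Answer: 7877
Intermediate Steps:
Add(V, Mul(-1, -20100)) = Add(-12223, Mul(-1, -20100)) = Add(-12223, 20100) = 7877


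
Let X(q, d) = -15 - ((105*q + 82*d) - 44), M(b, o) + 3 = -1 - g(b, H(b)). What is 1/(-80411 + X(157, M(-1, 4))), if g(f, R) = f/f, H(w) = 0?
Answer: -1/96457 ≈ -1.0367e-5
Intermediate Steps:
g(f, R) = 1
M(b, o) = -5 (M(b, o) = -3 + (-1 - 1*1) = -3 + (-1 - 1) = -3 - 2 = -5)
X(q, d) = 29 - 105*q - 82*d (X(q, d) = -15 - ((82*d + 105*q) - 44) = -15 - (-44 + 82*d + 105*q) = -15 + (44 - 105*q - 82*d) = 29 - 105*q - 82*d)
1/(-80411 + X(157, M(-1, 4))) = 1/(-80411 + (29 - 105*157 - 82*(-5))) = 1/(-80411 + (29 - 16485 + 410)) = 1/(-80411 - 16046) = 1/(-96457) = -1/96457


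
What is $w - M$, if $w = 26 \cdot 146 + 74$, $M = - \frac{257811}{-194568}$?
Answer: $\frac{250906783}{64856} \approx 3868.7$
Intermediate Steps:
$M = \frac{85937}{64856}$ ($M = \left(-257811\right) \left(- \frac{1}{194568}\right) = \frac{85937}{64856} \approx 1.325$)
$w = 3870$ ($w = 3796 + 74 = 3870$)
$w - M = 3870 - \frac{85937}{64856} = \frac{250906783}{64856}$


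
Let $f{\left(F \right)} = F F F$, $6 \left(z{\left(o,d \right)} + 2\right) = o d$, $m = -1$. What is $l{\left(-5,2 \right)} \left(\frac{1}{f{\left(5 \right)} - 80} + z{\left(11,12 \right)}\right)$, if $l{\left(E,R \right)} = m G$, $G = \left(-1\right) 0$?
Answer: $0$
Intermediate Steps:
$G = 0$
$z{\left(o,d \right)} = -2 + \frac{d o}{6}$ ($z{\left(o,d \right)} = -2 + \frac{o d}{6} = -2 + \frac{d o}{6}$)
$f{\left(F \right)} = F^{3}$ ($f{\left(F \right)} = F F^{2} = F^{3}$)
$l{\left(E,R \right)} = 0$ ($l{\left(E,R \right)} = \left(-1\right) 0 = 0$)
$l{\left(-5,2 \right)} \left(\frac{1}{f{\left(5 \right)} - 80} + z{\left(11,12 \right)}\right) = 0 \left(\frac{1}{5^{3} - 80} - \left(2 - 22\right)\right) = 0 \left(\frac{1}{125 - 80} + \left(-2 + 22\right)\right) = 0 \left(\frac{1}{45} + 20\right) = 0 \cdot \frac{901}{45} = 0$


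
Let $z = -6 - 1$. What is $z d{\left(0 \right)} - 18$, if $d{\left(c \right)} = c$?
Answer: $-18$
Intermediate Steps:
$z = -7$
$z d{\left(0 \right)} - 18 = \left(-7\right) 0 - 18 = 0 - 18 = -18$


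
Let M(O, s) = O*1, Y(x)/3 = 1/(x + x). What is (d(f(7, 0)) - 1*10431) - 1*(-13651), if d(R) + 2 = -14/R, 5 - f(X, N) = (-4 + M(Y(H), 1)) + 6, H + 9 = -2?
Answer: 221734/69 ≈ 3213.5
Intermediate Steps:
H = -11 (H = -9 - 2 = -11)
Y(x) = 3/(2*x) (Y(x) = 3/(x + x) = 3/((2*x)) = 3*(1/(2*x)) = 3/(2*x))
M(O, s) = O
f(X, N) = 69/22 (f(X, N) = 5 - ((-4 + (3/2)/(-11)) + 6) = 5 - ((-4 + (3/2)*(-1/11)) + 6) = 5 - ((-4 - 3/22) + 6) = 5 - (-91/22 + 6) = 5 - 1*41/22 = 5 - 41/22 = 69/22)
d(R) = -2 - 14/R
(d(f(7, 0)) - 1*10431) - 1*(-13651) = ((-2 - 14/69/22) - 1*10431) - 1*(-13651) = ((-2 - 14*22/69) - 10431) + 13651 = ((-2 - 308/69) - 10431) + 13651 = (-446/69 - 10431) + 13651 = -720185/69 + 13651 = 221734/69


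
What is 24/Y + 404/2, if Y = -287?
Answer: 57950/287 ≈ 201.92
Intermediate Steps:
24/Y + 404/2 = 24/(-287) + 404/2 = 24*(-1/287) + 404*(½) = -24/287 + 202 = 57950/287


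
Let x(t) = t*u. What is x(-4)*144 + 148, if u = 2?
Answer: -1004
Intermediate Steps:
x(t) = 2*t (x(t) = t*2 = 2*t)
x(-4)*144 + 148 = (2*(-4))*144 + 148 = -8*144 + 148 = -1152 + 148 = -1004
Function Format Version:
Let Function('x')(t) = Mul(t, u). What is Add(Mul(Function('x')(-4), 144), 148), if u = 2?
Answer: -1004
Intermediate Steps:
Function('x')(t) = Mul(2, t) (Function('x')(t) = Mul(t, 2) = Mul(2, t))
Add(Mul(Function('x')(-4), 144), 148) = Add(Mul(Mul(2, -4), 144), 148) = Add(Mul(-8, 144), 148) = Add(-1152, 148) = -1004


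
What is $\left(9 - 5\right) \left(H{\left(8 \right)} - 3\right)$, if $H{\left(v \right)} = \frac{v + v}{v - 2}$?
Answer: $- \frac{4}{3} \approx -1.3333$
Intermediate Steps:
$H{\left(v \right)} = \frac{2 v}{-2 + v}$
$\left(9 - 5\right) \left(H{\left(8 \right)} - 3\right) = \left(9 - 5\right) \left(2 \cdot 8 \frac{1}{-2 + 8} - 3\right) = 4 \left(2 \cdot 8 \cdot \frac{1}{6} - 3\right) = 4 \left(\frac{8}{3} - 3\right) = 4 \left(- \frac{1}{3}\right) = - \frac{4}{3}$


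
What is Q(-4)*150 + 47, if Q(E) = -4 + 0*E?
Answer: -553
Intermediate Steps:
Q(E) = -4 (Q(E) = -4 + 0 = -4)
Q(-4)*150 + 47 = -4*150 + 47 = -600 + 47 = -553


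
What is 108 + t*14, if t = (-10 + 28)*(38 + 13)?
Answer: 12960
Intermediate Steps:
t = 918 (t = 18*51 = 918)
108 + t*14 = 108 + 918*14 = 108 + 12852 = 12960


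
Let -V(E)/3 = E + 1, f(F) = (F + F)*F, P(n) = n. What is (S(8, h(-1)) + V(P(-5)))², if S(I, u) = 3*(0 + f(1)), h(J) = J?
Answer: 324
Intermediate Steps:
f(F) = 2*F² (f(F) = (2*F)*F = 2*F²)
V(E) = -3 - 3*E (V(E) = -3*(E + 1) = -3*(1 + E) = -3 - 3*E)
S(I, u) = 6 (S(I, u) = 3*(0 + 2*1²) = 3*(0 + 2*1) = 3*(0 + 2) = 3*2 = 6)
(S(8, h(-1)) + V(P(-5)))² = (6 + (-3 - 3*(-5)))² = (6 + (-3 + 15))² = (6 + 12)² = 18² = 324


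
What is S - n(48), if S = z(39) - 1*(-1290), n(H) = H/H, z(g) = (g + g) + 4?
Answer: 1371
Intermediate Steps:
z(g) = 4 + 2*g (z(g) = 2*g + 4 = 4 + 2*g)
n(H) = 1
S = 1372 (S = (4 + 2*39) - 1*(-1290) = (4 + 78) + 1290 = 82 + 1290 = 1372)
S - n(48) = 1372 - 1*1 = 1372 - 1 = 1371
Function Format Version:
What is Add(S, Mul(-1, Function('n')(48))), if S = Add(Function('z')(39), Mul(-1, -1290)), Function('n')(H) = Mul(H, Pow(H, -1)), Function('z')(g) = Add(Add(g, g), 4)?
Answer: 1371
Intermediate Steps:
Function('z')(g) = Add(4, Mul(2, g)) (Function('z')(g) = Add(Mul(2, g), 4) = Add(4, Mul(2, g)))
Function('n')(H) = 1
S = 1372 (S = Add(Add(4, Mul(2, 39)), Mul(-1, -1290)) = Add(Add(4, 78), 1290) = Add(82, 1290) = 1372)
Add(S, Mul(-1, Function('n')(48))) = Add(1372, Mul(-1, 1)) = Add(1372, -1) = 1371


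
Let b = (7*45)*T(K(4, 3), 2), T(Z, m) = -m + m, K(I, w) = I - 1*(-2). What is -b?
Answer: 0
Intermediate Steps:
K(I, w) = 2 + I (K(I, w) = I + 2 = 2 + I)
T(Z, m) = 0
b = 0 (b = (7*45)*0 = 315*0 = 0)
-b = -1*0 = 0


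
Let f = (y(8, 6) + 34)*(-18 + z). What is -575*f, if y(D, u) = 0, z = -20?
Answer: 742900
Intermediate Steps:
f = -1292 (f = (0 + 34)*(-18 - 20) = 34*(-38) = -1292)
-575*f = -575*(-1292) = 742900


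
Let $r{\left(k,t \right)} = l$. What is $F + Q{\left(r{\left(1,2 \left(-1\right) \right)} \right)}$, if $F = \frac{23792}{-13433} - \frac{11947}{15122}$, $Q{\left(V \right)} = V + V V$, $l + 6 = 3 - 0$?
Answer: $\frac{698536281}{203133826} \approx 3.4388$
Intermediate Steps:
$l = -3$ ($l = -6 + \left(3 - 0\right) = -6 + \left(3 + 0\right) = -6 + 3 = -3$)
$r{\left(k,t \right)} = -3$
$Q{\left(V \right)} = V + V^{2}$
$F = - \frac{520266675}{203133826}$ ($F = 23792 \left(- \frac{1}{13433}\right) - \frac{11947}{15122} = - \frac{23792}{13433} - \frac{11947}{15122} = - \frac{520266675}{203133826} \approx -2.5612$)
$F + Q{\left(r{\left(1,2 \left(-1\right) \right)} \right)} = - \frac{520266675}{203133826} - 3 \left(1 - 3\right) = - \frac{520266675}{203133826} - -6 = - \frac{520266675}{203133826} + 6 = \frac{698536281}{203133826}$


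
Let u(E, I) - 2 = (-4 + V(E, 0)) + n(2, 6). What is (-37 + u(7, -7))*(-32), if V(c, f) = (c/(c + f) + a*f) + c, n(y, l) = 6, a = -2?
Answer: 800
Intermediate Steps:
V(c, f) = c - 2*f + c/(c + f) (V(c, f) = (c/(c + f) - 2*f) + c = (-2*f + c/(c + f)) + c = c - 2*f + c/(c + f))
u(E, I) = 4 + (E + E**2)/E (u(E, I) = 2 + ((-4 + (E + E**2 - 2*0**2 - 1*E*0)/(E + 0)) + 6) = 2 + ((-4 + (E + E**2 - 2*0 + 0)/E) + 6) = 2 + ((-4 + (E + E**2 + 0 + 0)/E) + 6) = 2 + ((-4 + (E + E**2)/E) + 6) = 2 + (2 + (E + E**2)/E) = 4 + (E + E**2)/E)
(-37 + u(7, -7))*(-32) = (-37 + (5 + 7))*(-32) = (-37 + 12)*(-32) = -25*(-32) = 800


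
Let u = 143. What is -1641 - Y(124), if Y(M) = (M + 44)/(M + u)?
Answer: -146105/89 ≈ -1641.6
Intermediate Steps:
Y(M) = (44 + M)/(143 + M) (Y(M) = (M + 44)/(M + 143) = (44 + M)/(143 + M))
-1641 - Y(124) = -1641 - (44 + 124)/(143 + 124) = -1641 - 168/267 = -1641 - 1*56/89 = -1641 - 56/89 = -146105/89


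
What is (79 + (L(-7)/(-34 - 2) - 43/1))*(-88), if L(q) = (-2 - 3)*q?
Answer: -27742/9 ≈ -3082.4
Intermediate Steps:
L(q) = -5*q
(79 + (L(-7)/(-34 - 2) - 43/1))*(-88) = (79 + ((-5*(-7))/(-34 - 2) - 43/1))*(-88) = (79 + (35/(-36) - 43*1))*(-88) = (79 + (35*(-1/36) - 43))*(-88) = (79 + (-35/36 - 43))*(-88) = (79 - 1583/36)*(-88) = (1261/36)*(-88) = -27742/9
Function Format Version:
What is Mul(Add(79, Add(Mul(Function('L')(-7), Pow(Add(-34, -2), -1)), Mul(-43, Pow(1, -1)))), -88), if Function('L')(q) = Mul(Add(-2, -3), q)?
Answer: Rational(-27742, 9) ≈ -3082.4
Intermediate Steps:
Function('L')(q) = Mul(-5, q)
Mul(Add(79, Add(Mul(Function('L')(-7), Pow(Add(-34, -2), -1)), Mul(-43, Pow(1, -1)))), -88) = Mul(Add(79, Add(Mul(Mul(-5, -7), Pow(Add(-34, -2), -1)), Mul(-43, Pow(1, -1)))), -88) = Mul(Add(79, Add(Mul(35, Pow(-36, -1)), Mul(-43, 1))), -88) = Mul(Add(79, Add(Mul(35, Rational(-1, 36)), -43)), -88) = Mul(Add(79, Add(Rational(-35, 36), -43)), -88) = Mul(Add(79, Rational(-1583, 36)), -88) = Mul(Rational(1261, 36), -88) = Rational(-27742, 9)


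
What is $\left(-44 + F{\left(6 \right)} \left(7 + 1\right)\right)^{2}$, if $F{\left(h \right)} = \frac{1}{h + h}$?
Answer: $\frac{16900}{9} \approx 1877.8$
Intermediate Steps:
$F{\left(h \right)} = \frac{1}{2 h}$
$\left(-44 + F{\left(6 \right)} \left(7 + 1\right)\right)^{2} = \left(-44 + \frac{1}{2 \cdot 6} \left(7 + 1\right)\right)^{2} = \left(-44 + \frac{1}{2} \cdot \frac{1}{6} \cdot 8\right)^{2} = \left(-44 + \frac{1}{12} \cdot 8\right)^{2} = \left(-44 + \frac{2}{3}\right)^{2} = \left(- \frac{130}{3}\right)^{2} = \frac{16900}{9}$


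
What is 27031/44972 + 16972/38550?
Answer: 902654917/866835300 ≈ 1.0413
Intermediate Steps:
27031/44972 + 16972/38550 = 27031*(1/44972) + 16972*(1/38550) = 27031/44972 + 8486/19275 = 902654917/866835300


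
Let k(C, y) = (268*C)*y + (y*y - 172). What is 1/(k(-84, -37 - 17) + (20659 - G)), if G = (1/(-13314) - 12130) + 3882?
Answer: 13314/16606538887 ≈ 8.0173e-7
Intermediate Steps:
G = -109813873/13314 (G = (-1/13314 - 12130) + 3882 = -161498821/13314 + 3882 = -109813873/13314 ≈ -8248.0)
k(C, y) = -172 + y² + 268*C*y (k(C, y) = 268*C*y + (y² - 172) = 268*C*y + (-172 + y²) = -172 + y² + 268*C*y)
1/(k(-84, -37 - 17) + (20659 - G)) = 1/((-172 + (-37 - 17)² + 268*(-84)*(-37 - 17)) + (20659 - 1*(-109813873/13314))) = 1/((-172 + (-54)² + 268*(-84)*(-54)) + (20659 + 109813873/13314)) = 1/((-172 + 2916 + 1215648) + 384867799/13314) = 1/(1218392 + 384867799/13314) = 1/(16606538887/13314) = 13314/16606538887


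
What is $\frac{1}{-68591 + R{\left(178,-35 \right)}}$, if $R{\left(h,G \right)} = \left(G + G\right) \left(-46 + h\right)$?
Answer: $- \frac{1}{77831} \approx -1.2848 \cdot 10^{-5}$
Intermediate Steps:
$R{\left(h,G \right)} = 2 G \left(-46 + h\right)$
$\frac{1}{-68591 + R{\left(178,-35 \right)}} = \frac{1}{-68591 + 2 \left(-35\right) \left(-46 + 178\right)} = \frac{1}{-68591 + 2 \left(-35\right) 132} = \frac{1}{-68591 - 9240} = \frac{1}{-77831} = - \frac{1}{77831}$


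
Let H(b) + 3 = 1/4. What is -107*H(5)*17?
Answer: 20009/4 ≈ 5002.3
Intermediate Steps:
H(b) = -11/4 (H(b) = -3 + 1/4 = -3 + ¼ = -11/4)
-107*H(5)*17 = -(-1177)*17/4 = -107*(-187/4) = 20009/4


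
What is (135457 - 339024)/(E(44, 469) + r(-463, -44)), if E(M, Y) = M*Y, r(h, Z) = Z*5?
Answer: -203567/20416 ≈ -9.9709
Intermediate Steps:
r(h, Z) = 5*Z
(135457 - 339024)/(E(44, 469) + r(-463, -44)) = (135457 - 339024)/(44*469 + 5*(-44)) = -203567/(20636 - 220) = -203567/20416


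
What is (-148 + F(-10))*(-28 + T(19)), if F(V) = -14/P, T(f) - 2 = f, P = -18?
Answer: 9275/9 ≈ 1030.6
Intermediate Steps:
T(f) = 2 + f
F(V) = 7/9 (F(V) = -14/(-18) = -14*(-1/18) = 7/9)
(-148 + F(-10))*(-28 + T(19)) = (-148 + 7/9)*(-28 + (2 + 19)) = -1325*(-28 + 21)/9 = -1325/9*(-7) = 9275/9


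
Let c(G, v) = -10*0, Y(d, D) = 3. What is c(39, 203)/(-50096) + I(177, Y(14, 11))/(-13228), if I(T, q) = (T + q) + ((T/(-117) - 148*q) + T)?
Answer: 863/128973 ≈ 0.0066913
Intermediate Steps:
c(G, v) = 0
I(T, q) = -147*q + 233*T/117 (I(T, q) = (T + q) + ((-T/117 - 148*q) + T) = (T + q) + ((-148*q - T/117) + T) = (T + q) + (-148*q + 116*T/117) = -147*q + 233*T/117)
c(39, 203)/(-50096) + I(177, Y(14, 11))/(-13228) = 0/(-50096) + (-147*3 + (233/117)*177)/(-13228) = 0*(-1/50096) + (-441 + 13747/39)*(-1/13228) = 0 - 3452/39*(-1/13228) = 0 + 863/128973 = 863/128973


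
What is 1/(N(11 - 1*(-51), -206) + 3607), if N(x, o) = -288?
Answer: 1/3319 ≈ 0.00030130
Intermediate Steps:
1/(N(11 - 1*(-51), -206) + 3607) = 1/(-288 + 3607) = 1/3319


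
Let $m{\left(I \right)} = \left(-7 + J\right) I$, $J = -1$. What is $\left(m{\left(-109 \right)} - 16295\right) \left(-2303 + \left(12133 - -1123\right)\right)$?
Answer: $-168928119$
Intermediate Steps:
$m{\left(I \right)} = - 8 I$ ($m{\left(I \right)} = \left(-7 - 1\right) I = - 8 I$)
$\left(m{\left(-109 \right)} - 16295\right) \left(-2303 + \left(12133 - -1123\right)\right) = \left(\left(-8\right) \left(-109\right) - 16295\right) \left(-2303 + \left(12133 - -1123\right)\right) = \left(872 - 16295\right) \left(-2303 + \left(12133 + 1123\right)\right) = - 15423 \left(-2303 + 13256\right) = \left(-15423\right) 10953 = -168928119$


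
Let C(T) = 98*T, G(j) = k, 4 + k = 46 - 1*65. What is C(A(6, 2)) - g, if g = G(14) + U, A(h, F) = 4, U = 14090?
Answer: -13675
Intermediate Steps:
k = -23 (k = -4 + (46 - 1*65) = -4 + (46 - 65) = -4 - 19 = -23)
G(j) = -23
g = 14067 (g = -23 + 14090 = 14067)
C(A(6, 2)) - g = 98*4 - 1*14067 = 392 - 14067 = -13675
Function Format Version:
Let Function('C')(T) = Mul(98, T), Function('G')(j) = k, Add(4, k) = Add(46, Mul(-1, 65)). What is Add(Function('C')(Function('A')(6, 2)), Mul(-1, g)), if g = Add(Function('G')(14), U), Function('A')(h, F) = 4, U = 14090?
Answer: -13675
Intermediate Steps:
k = -23 (k = Add(-4, Add(46, Mul(-1, 65))) = Add(-4, Add(46, -65)) = Add(-4, -19) = -23)
Function('G')(j) = -23
g = 14067 (g = Add(-23, 14090) = 14067)
Add(Function('C')(Function('A')(6, 2)), Mul(-1, g)) = Add(Mul(98, 4), Mul(-1, 14067)) = Add(392, -14067) = -13675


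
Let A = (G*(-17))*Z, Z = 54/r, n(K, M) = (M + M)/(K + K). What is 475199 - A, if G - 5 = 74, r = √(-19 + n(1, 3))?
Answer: 475199 - 36261*I/2 ≈ 4.752e+5 - 18131.0*I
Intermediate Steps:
n(K, M) = M/K (n(K, M) = (2*M)/((2*K)) = (2*M)*(1/(2*K)) = M/K)
r = 4*I (r = √(-19 + 3/1) = √(-19 + 3*1) = √(-19 + 3) = √(-16) = 4*I ≈ 4.0*I)
Z = -27*I/2 (Z = 54/((4*I)) = 54*(-I/4) = -27*I/2 ≈ -13.5*I)
G = 79 (G = 5 + 74 = 79)
A = 36261*I/2 (A = (79*(-17))*(-27*I/2) = -(-36261)*I/2 = 36261*I/2 ≈ 18131.0*I)
475199 - A = 475199 - 36261*I/2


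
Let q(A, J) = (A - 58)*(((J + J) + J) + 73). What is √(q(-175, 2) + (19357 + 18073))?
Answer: √19023 ≈ 137.92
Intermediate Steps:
q(A, J) = (-58 + A)*(73 + 3*J) (q(A, J) = (-58 + A)*((2*J + J) + 73) = (-58 + A)*(3*J + 73) = (-58 + A)*(73 + 3*J))
√(q(-175, 2) + (19357 + 18073)) = √((-4234 - 174*2 + 73*(-175) + 3*(-175)*2) + (19357 + 18073)) = √((-4234 - 348 - 12775 - 1050) + 37430) = √(-18407 + 37430) = √19023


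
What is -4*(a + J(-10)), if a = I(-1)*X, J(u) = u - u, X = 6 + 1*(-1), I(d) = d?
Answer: 20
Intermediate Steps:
X = 5 (X = 6 - 1 = 5)
J(u) = 0
a = -5 (a = -1*5 = -5)
-4*(a + J(-10)) = -4*(-5 + 0) = -4*(-5) = 20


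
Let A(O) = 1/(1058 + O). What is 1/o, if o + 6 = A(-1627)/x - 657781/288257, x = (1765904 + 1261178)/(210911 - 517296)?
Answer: -496496640786106/4111859874344589 ≈ -0.12075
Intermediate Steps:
x = -3027082/306385 (x = 3027082/(-306385) = 3027082*(-1/306385) = -3027082/306385 ≈ -9.8800)
o = -4111859874344589/496496640786106 (o = -6 + (1/((1058 - 1627)*(-3027082/306385)) - 657781/288257) = -6 + (-306385/3027082/(-569) - 657781*1/288257) = -6 + (-1/569*(-306385/3027082) - 657781/288257) = -6 + (306385/1722409658 - 657781/288257) = -6 - 1132880029627953/496496640786106 = -4111859874344589/496496640786106 ≈ -8.2818)
1/o = 1/(-4111859874344589/496496640786106) = -496496640786106/4111859874344589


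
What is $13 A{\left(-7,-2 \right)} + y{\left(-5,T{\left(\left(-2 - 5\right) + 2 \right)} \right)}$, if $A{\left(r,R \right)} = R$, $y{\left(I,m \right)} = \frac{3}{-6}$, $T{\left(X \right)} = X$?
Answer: $- \frac{53}{2} \approx -26.5$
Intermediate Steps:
$y{\left(I,m \right)} = - \frac{1}{2}$ ($y{\left(I,m \right)} = 3 \left(- \frac{1}{6}\right) = - \frac{1}{2}$)
$13 A{\left(-7,-2 \right)} + y{\left(-5,T{\left(\left(-2 - 5\right) + 2 \right)} \right)} = 13 \left(-2\right) - \frac{1}{2} = -26 - \frac{1}{2} = - \frac{53}{2}$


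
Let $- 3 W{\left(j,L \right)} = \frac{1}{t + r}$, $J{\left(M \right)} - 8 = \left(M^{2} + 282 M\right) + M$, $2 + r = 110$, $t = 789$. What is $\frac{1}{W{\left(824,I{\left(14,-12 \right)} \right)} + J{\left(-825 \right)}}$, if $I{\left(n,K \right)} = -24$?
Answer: $\frac{2691}{1203302177} \approx 2.2363 \cdot 10^{-6}$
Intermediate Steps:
$r = 108$ ($r = -2 + 110 = 108$)
$J{\left(M \right)} = 8 + M^{2} + 283 M$ ($J{\left(M \right)} = 8 + \left(\left(M^{2} + 282 M\right) + M\right) = 8 + \left(M^{2} + 283 M\right) = 8 + M^{2} + 283 M$)
$W{\left(j,L \right)} = - \frac{1}{2691}$ ($W{\left(j,L \right)} = - \frac{1}{3 \left(789 + 108\right)} = - \frac{1}{3 \cdot 897} = \left(- \frac{1}{3}\right) \frac{1}{897} = - \frac{1}{2691}$)
$\frac{1}{W{\left(824,I{\left(14,-12 \right)} \right)} + J{\left(-825 \right)}} = \frac{1}{- \frac{1}{2691} + \left(8 + \left(-825\right)^{2} + 283 \left(-825\right)\right)} = \frac{1}{- \frac{1}{2691} + \left(8 + 680625 - 233475\right)} = \frac{1}{- \frac{1}{2691} + 447158} = \frac{1}{\frac{1203302177}{2691}} = \frac{2691}{1203302177}$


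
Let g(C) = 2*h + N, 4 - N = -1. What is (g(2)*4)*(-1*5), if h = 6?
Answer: -340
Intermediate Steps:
N = 5 (N = 4 - 1*(-1) = 4 + 1 = 5)
g(C) = 17 (g(C) = 2*6 + 5 = 12 + 5 = 17)
(g(2)*4)*(-1*5) = (17*4)*(-1*5) = 68*(-5) = -340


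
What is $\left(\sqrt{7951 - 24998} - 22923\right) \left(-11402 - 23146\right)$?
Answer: $791943804 - 34548 i \sqrt{17047} \approx 7.9194 \cdot 10^{8} - 4.5107 \cdot 10^{6} i$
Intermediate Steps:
$\left(\sqrt{7951 - 24998} - 22923\right) \left(-11402 - 23146\right) = \left(\sqrt{-17047} - 22923\right) \left(-34548\right) = \left(i \sqrt{17047} - 22923\right) \left(-34548\right) = \left(-22923 + i \sqrt{17047}\right) \left(-34548\right) = 791943804 - 34548 i \sqrt{17047}$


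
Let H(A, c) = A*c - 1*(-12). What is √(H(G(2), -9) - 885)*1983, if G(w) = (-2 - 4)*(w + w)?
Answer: 5949*I*√73 ≈ 50828.0*I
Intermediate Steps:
G(w) = -12*w
H(A, c) = 12 + A*c (H(A, c) = A*c + 12 = 12 + A*c)
√(H(G(2), -9) - 885)*1983 = √((12 - 12*2*(-9)) - 885)*1983 = √((12 - 24*(-9)) - 885)*1983 = √((12 + 216) - 885)*1983 = √(228 - 885)*1983 = √(-657)*1983 = (3*I*√73)*1983 = 5949*I*√73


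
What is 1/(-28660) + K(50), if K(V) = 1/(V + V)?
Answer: 357/35825 ≈ 0.0099651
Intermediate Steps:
K(V) = 1/(2*V)
1/(-28660) + K(50) = 1/(-28660) + (½)/50 = -1/28660 + (½)*(1/50) = -1/28660 + 1/100 = 357/35825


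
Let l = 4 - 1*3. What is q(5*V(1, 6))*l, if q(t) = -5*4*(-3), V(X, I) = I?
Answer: 60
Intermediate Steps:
l = 1 (l = 4 - 3 = 1)
q(t) = 60 (q(t) = -20*(-3) = 60)
q(5*V(1, 6))*l = 60*1 = 60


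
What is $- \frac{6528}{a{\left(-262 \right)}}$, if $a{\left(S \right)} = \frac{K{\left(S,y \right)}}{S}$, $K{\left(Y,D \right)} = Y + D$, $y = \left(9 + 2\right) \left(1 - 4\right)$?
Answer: $- \frac{1710336}{295} \approx -5797.8$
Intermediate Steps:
$y = -33$ ($y = 11 \left(-3\right) = -33$)
$K{\left(Y,D \right)} = D + Y$
$a{\left(S \right)} = \frac{-33 + S}{S}$
$- \frac{6528}{a{\left(-262 \right)}} = - \frac{6528}{\frac{1}{-262} \left(-33 - 262\right)} = - \frac{6528}{\left(- \frac{1}{262}\right) \left(-295\right)} = - \frac{6528}{\frac{295}{262}} = \left(-6528\right) \frac{262}{295} = - \frac{1710336}{295}$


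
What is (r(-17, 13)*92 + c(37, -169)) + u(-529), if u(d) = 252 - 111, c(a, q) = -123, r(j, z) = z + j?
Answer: -350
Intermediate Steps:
r(j, z) = j + z
u(d) = 141
(r(-17, 13)*92 + c(37, -169)) + u(-529) = ((-17 + 13)*92 - 123) + 141 = (-4*92 - 123) + 141 = (-368 - 123) + 141 = -491 + 141 = -350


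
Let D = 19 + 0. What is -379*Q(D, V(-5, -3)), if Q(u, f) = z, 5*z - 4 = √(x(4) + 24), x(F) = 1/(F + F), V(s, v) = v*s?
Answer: -1516/5 - 379*√386/20 ≈ -675.51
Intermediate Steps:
D = 19
V(s, v) = s*v
x(F) = 1/(2*F)
z = ⅘ + √386/20 (z = ⅘ + √((½)/4 + 24)/5 = ⅘ + √((½)*(¼) + 24)/5 = ⅘ + √(⅛ + 24)/5 = ⅘ + √(193/8)/5 = ⅘ + (√386/4)/5 = ⅘ + √386/20 ≈ 1.7823)
Q(u, f) = ⅘ + √386/20
-379*Q(D, V(-5, -3)) = -379*(⅘ + √386/20) = -1516/5 - 379*√386/20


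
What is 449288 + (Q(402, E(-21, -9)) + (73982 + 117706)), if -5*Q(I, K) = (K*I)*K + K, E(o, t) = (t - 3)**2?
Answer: -5131136/5 ≈ -1.0262e+6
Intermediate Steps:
E(o, t) = (-3 + t)**2
Q(I, K) = -K/5 - I*K**2/5 (Q(I, K) = -((K*I)*K + K)/5 = -((I*K)*K + K)/5 = -(I*K**2 + K)/5 = -(K + I*K**2)/5 = -K/5 - I*K**2/5)
449288 + (Q(402, E(-21, -9)) + (73982 + 117706)) = 449288 + (-(-3 - 9)**2*(1 + 402*(-3 - 9)**2)/5 + (73982 + 117706)) = 449288 + (-1/5*(-12)**2*(1 + 402*(-12)**2) + 191688) = 449288 + (-1/5*144*(1 + 402*144) + 191688) = 449288 + (-1/5*144*(1 + 57888) + 191688) = 449288 + (-1/5*144*57889 + 191688) = 449288 + (-8336016/5 + 191688) = 449288 - 7377576/5 = -5131136/5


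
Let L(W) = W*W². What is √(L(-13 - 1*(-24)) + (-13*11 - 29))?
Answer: √1159 ≈ 34.044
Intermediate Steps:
L(W) = W³
√(L(-13 - 1*(-24)) + (-13*11 - 29)) = √((-13 - 1*(-24))³ + (-13*11 - 29)) = √((-13 + 24)³ + (-143 - 29)) = √(11³ - 172) = √(1331 - 172) = √1159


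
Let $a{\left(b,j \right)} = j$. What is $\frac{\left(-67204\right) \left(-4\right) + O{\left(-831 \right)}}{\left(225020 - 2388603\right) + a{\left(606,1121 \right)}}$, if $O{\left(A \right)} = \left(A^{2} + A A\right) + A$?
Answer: $- \frac{1649107}{2162462} \approx -0.76261$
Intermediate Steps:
$O{\left(A \right)} = A + 2 A^{2}$ ($O{\left(A \right)} = \left(A^{2} + A^{2}\right) + A = 2 A^{2} + A = A + 2 A^{2}$)
$\frac{\left(-67204\right) \left(-4\right) + O{\left(-831 \right)}}{\left(225020 - 2388603\right) + a{\left(606,1121 \right)}} = \frac{\left(-67204\right) \left(-4\right) - 831 \left(1 + 2 \left(-831\right)\right)}{\left(225020 - 2388603\right) + 1121} = \frac{268816 - 831 \left(1 - 1662\right)}{-2163583 + 1121} = \frac{268816 - -1380291}{-2162462} = \left(268816 + 1380291\right) \left(- \frac{1}{2162462}\right) = 1649107 \left(- \frac{1}{2162462}\right) = - \frac{1649107}{2162462}$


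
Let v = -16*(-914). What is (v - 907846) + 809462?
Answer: -83760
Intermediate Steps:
v = 14624
(v - 907846) + 809462 = (14624 - 907846) + 809462 = -893222 + 809462 = -83760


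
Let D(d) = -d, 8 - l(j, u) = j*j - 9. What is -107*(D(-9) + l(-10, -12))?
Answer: 7918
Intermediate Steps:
l(j, u) = 17 - j² (l(j, u) = 8 - (j*j - 9) = 8 - (j² - 9) = 8 - (-9 + j²) = 8 + (9 - j²) = 17 - j²)
-107*(D(-9) + l(-10, -12)) = -107*(-1*(-9) + (17 - 1*(-10)²)) = -107*(9 + (17 - 1*100)) = -107*(9 + (17 - 100)) = -107*(9 - 83) = -107*(-74) = 7918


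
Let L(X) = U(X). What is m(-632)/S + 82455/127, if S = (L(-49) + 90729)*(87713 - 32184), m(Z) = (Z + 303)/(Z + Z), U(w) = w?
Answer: 524801942571968183/808317830412160 ≈ 649.25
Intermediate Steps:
L(X) = X
m(Z) = (303 + Z)/(2*Z) (m(Z) = (303 + Z)/((2*Z)) = (303 + Z)*(1/(2*Z)) = (303 + Z)/(2*Z))
S = 5035369720 (S = (-49 + 90729)*(87713 - 32184) = 90680*55529 = 5035369720)
m(-632)/S + 82455/127 = ((1/2)*(303 - 632)/(-632))/5035369720 + 82455/127 = ((1/2)*(-1/632)*(-329))*(1/5035369720) + 82455*(1/127) = (329/1264)*(1/5035369720) + 82455/127 = 329/6364707326080 + 82455/127 = 524801942571968183/808317830412160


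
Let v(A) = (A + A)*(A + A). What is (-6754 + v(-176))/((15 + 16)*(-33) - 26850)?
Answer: -39050/9291 ≈ -4.2030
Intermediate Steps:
v(A) = 4*A**2 (v(A) = (2*A)*(2*A) = 4*A**2)
(-6754 + v(-176))/((15 + 16)*(-33) - 26850) = (-6754 + 4*(-176)**2)/((15 + 16)*(-33) - 26850) = (-6754 + 4*30976)/(31*(-33) - 26850) = (-6754 + 123904)/(-1023 - 26850) = 117150/(-27873) = 117150*(-1/27873) = -39050/9291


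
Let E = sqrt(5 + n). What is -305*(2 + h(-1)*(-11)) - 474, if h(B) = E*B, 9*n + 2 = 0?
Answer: -1084 - 3355*sqrt(43)/3 ≈ -8417.4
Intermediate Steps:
n = -2/9 (n = -2/9 + (1/9)*0 = -2/9 + 0 = -2/9 ≈ -0.22222)
E = sqrt(43)/3 (E = sqrt(5 - 2/9) = sqrt(43/9) = sqrt(43)/3 ≈ 2.1858)
h(B) = B*sqrt(43)/3 (h(B) = (sqrt(43)/3)*B = B*sqrt(43)/3)
-305*(2 + h(-1)*(-11)) - 474 = -305*(2 + ((1/3)*(-1)*sqrt(43))*(-11)) - 474 = -305*(2 - sqrt(43)/3*(-11)) - 474 = -305*(2 + 11*sqrt(43)/3) - 474 = (-610 - 3355*sqrt(43)/3) - 474 = -1084 - 3355*sqrt(43)/3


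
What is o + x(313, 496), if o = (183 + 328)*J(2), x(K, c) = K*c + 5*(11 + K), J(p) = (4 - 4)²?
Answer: 156868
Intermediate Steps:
J(p) = 0 (J(p) = 0² = 0)
x(K, c) = 55 + 5*K + K*c (x(K, c) = K*c + (55 + 5*K) = 55 + 5*K + K*c)
o = 0 (o = (183 + 328)*0 = 511*0 = 0)
o + x(313, 496) = 0 + (55 + 5*313 + 313*496) = 0 + (55 + 1565 + 155248) = 0 + 156868 = 156868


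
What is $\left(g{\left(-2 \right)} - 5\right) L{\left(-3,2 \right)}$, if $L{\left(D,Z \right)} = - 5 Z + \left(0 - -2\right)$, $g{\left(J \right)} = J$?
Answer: $56$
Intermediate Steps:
$L{\left(D,Z \right)} = 2 - 5 Z$ ($L{\left(D,Z \right)} = - 5 Z + \left(0 + 2\right) = - 5 Z + 2 = 2 - 5 Z$)
$\left(g{\left(-2 \right)} - 5\right) L{\left(-3,2 \right)} = \left(-2 - 5\right) \left(2 - 10\right) = - 7 \left(2 - 10\right) = \left(-7\right) \left(-8\right) = 56$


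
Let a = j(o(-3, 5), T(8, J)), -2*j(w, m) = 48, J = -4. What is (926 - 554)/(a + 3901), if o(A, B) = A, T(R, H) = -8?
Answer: 372/3877 ≈ 0.095950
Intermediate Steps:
j(w, m) = -24 (j(w, m) = -½*48 = -24)
a = -24
(926 - 554)/(a + 3901) = (926 - 554)/(-24 + 3901) = 372/3877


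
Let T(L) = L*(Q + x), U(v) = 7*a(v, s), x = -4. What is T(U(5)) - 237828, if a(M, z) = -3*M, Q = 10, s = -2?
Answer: -238458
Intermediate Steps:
U(v) = -21*v (U(v) = 7*(-3*v) = -21*v)
T(L) = 6*L (T(L) = L*(10 - 4) = L*6 = 6*L)
T(U(5)) - 237828 = 6*(-21*5) - 237828 = 6*(-105) - 237828 = -630 - 237828 = -238458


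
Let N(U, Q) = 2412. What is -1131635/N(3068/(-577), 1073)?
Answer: -1131635/2412 ≈ -469.17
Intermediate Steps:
-1131635/N(3068/(-577), 1073) = -1131635/2412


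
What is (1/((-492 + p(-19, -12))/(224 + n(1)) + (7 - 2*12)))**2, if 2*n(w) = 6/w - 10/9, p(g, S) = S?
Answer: 1038361/383807281 ≈ 0.0027054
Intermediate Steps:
n(w) = -5/9 + 3/w (n(w) = (6/w - 10/9)/2 = (-10/9 + 6/w)/2 = -5/9 + 3/w)
(1/((-492 + p(-19, -12))/(224 + n(1)) + (7 - 2*12)))**2 = (1/((-492 - 12)/(224 + (-5/9 + 3/1)) + (7 - 2*12)))**2 = (1/(-504/(224 + (-5/9 + 3*1)) + (7 - 24)))**2 = (1/(-504/(224 + (-5/9 + 3)) - 17))**2 = (1/(-504/(224 + 22/9) - 17))**2 = (1/(-504/2038/9 - 17))**2 = (1/(-504*9/2038 - 17))**2 = (1/(-2268/1019 - 17))**2 = (1/(-19591/1019))**2 = (-1019/19591)**2 = 1038361/383807281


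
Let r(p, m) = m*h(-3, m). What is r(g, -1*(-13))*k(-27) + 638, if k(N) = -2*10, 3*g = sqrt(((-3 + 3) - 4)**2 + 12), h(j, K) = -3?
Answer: 1418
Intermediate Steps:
g = 2*sqrt(7)/3 (g = sqrt(((-3 + 3) - 4)**2 + 12)/3 = sqrt((0 - 4)**2 + 12)/3 = sqrt((-4)**2 + 12)/3 = sqrt(16 + 12)/3 = sqrt(28)/3 = (2*sqrt(7))/3 = 2*sqrt(7)/3 ≈ 1.7638)
r(p, m) = -3*m (r(p, m) = m*(-3) = -3*m)
k(N) = -20
r(g, -1*(-13))*k(-27) + 638 = -(-3)*(-13)*(-20) + 638 = -3*13*(-20) + 638 = -39*(-20) + 638 = 780 + 638 = 1418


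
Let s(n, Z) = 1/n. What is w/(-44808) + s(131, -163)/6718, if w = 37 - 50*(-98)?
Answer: -2172400769/19716819432 ≈ -0.11018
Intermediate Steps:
w = 4937 (w = 37 + 4900 = 4937)
w/(-44808) + s(131, -163)/6718 = 4937/(-44808) + 1/(131*6718) = 4937*(-1/44808) + (1/131)*(1/6718) = -4937/44808 + 1/880058 = -2172400769/19716819432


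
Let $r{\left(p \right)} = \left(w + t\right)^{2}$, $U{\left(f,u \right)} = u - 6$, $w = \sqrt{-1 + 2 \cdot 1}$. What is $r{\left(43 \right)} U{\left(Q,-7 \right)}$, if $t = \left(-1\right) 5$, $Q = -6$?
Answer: $-208$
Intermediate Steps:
$t = -5$
$w = 1$ ($w = \sqrt{-1 + 2} = \sqrt{1} = 1$)
$U{\left(f,u \right)} = -6 + u$ ($U{\left(f,u \right)} = u - 6 = -6 + u$)
$r{\left(p \right)} = 16$ ($r{\left(p \right)} = \left(1 - 5\right)^{2} = \left(-4\right)^{2} = 16$)
$r{\left(43 \right)} U{\left(Q,-7 \right)} = 16 \left(-6 - 7\right) = 16 \left(-13\right) = -208$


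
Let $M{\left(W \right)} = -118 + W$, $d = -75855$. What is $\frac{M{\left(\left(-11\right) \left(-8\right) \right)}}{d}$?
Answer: $\frac{2}{5057} \approx 0.00039549$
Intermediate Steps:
$\frac{M{\left(\left(-11\right) \left(-8\right) \right)}}{d} = \frac{-118 - -88}{-75855} = \left(-118 + 88\right) \left(- \frac{1}{75855}\right) = \left(-30\right) \left(- \frac{1}{75855}\right) = \frac{2}{5057}$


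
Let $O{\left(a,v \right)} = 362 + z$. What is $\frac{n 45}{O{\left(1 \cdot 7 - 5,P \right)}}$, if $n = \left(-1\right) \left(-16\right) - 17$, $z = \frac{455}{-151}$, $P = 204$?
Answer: $- \frac{755}{6023} \approx -0.12535$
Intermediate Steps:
$z = - \frac{455}{151}$ ($z = 455 \left(- \frac{1}{151}\right) = - \frac{455}{151} \approx -3.0132$)
$O{\left(a,v \right)} = \frac{54207}{151}$ ($O{\left(a,v \right)} = 362 - \frac{455}{151} = \frac{54207}{151}$)
$n = -1$ ($n = 16 - 17 = -1$)
$\frac{n 45}{O{\left(1 \cdot 7 - 5,P \right)}} = \frac{\left(-1\right) 45}{\frac{54207}{151}} = \left(-45\right) \frac{151}{54207} = - \frac{755}{6023}$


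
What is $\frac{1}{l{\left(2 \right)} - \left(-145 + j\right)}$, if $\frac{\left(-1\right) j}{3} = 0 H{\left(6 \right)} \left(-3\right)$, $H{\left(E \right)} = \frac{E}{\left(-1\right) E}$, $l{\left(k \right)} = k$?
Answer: $\frac{1}{147} \approx 0.0068027$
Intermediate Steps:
$H{\left(E \right)} = -1$ ($H{\left(E \right)} = E \left(- \frac{1}{E}\right) = -1$)
$j = 0$ ($j = - 3 \cdot 0 \left(-1\right) \left(-3\right) = - 3 \cdot 0 \left(-3\right) = \left(-3\right) 0 = 0$)
$\frac{1}{l{\left(2 \right)} - \left(-145 + j\right)} = \frac{1}{2 + \left(145 - 0\right)} = \frac{1}{2 + \left(145 + 0\right)} = \frac{1}{2 + 145} = \frac{1}{147}$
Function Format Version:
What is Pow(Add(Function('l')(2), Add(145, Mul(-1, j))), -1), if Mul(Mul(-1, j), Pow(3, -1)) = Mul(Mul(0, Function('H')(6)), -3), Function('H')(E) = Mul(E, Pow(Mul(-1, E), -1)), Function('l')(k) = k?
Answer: Rational(1, 147) ≈ 0.0068027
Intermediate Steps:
Function('H')(E) = -1 (Function('H')(E) = Mul(E, Mul(-1, Pow(E, -1))) = -1)
j = 0 (j = Mul(-3, Mul(Mul(0, -1), -3)) = Mul(-3, Mul(0, -3)) = Mul(-3, 0) = 0)
Pow(Add(Function('l')(2), Add(145, Mul(-1, j))), -1) = Pow(Add(2, Add(145, Mul(-1, 0))), -1) = Pow(Add(2, Add(145, 0)), -1) = Pow(Add(2, 145), -1) = Pow(147, -1) = Rational(1, 147)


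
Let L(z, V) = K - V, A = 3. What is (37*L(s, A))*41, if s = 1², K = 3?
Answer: 0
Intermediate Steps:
s = 1
L(z, V) = 3 - V
(37*L(s, A))*41 = (37*(3 - 1*3))*41 = (37*(3 - 3))*41 = (37*0)*41 = 0*41 = 0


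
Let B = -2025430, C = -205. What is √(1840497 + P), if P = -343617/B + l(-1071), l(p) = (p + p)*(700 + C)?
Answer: √3200695900097954610/2025430 ≈ 883.29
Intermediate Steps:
l(p) = 990*p (l(p) = (p + p)*(700 - 205) = (2*p)*495 = 990*p)
P = -2147542831083/2025430 (P = -343617/(-2025430) + 990*(-1071) = -343617*(-1/2025430) - 1060290 = 343617/2025430 - 1060290 = -2147542831083/2025430 ≈ -1.0603e+6)
√(1840497 + P) = √(1840497 - 2147542831083/2025430) = √(1580255007627/2025430) = √3200695900097954610/2025430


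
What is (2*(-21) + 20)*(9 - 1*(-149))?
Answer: -3476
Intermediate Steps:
(2*(-21) + 20)*(9 - 1*(-149)) = (-42 + 20)*(9 + 149) = -22*158 = -3476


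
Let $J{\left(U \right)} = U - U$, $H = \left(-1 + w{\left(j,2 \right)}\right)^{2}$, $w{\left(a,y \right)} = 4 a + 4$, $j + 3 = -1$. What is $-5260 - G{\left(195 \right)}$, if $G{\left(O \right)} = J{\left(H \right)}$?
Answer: $-5260$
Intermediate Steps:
$j = -4$ ($j = -3 - 1 = -4$)
$w{\left(a,y \right)} = 4 + 4 a$
$H = 169$ ($H = \left(-1 + \left(4 + 4 \left(-4\right)\right)\right)^{2} = \left(-1 + \left(4 - 16\right)\right)^{2} = \left(-1 - 12\right)^{2} = \left(-13\right)^{2} = 169$)
$J{\left(U \right)} = 0$
$G{\left(O \right)} = 0$
$-5260 - G{\left(195 \right)} = -5260 - 0 = -5260 + 0 = -5260$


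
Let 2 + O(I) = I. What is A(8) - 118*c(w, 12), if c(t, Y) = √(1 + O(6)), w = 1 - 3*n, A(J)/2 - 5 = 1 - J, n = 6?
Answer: -4 - 118*√5 ≈ -267.86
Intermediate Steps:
O(I) = -2 + I
A(J) = 12 - 2*J (A(J) = 10 + 2*(1 - J) = 10 + (2 - 2*J) = 12 - 2*J)
w = -17 (w = 1 - 3*6 = 1 - 18 = -17)
c(t, Y) = √5 (c(t, Y) = √(1 + (-2 + 6)) = √(1 + 4) = √5)
A(8) - 118*c(w, 12) = (12 - 2*8) - 118*√5 = (12 - 16) - 118*√5 = -4 - 118*√5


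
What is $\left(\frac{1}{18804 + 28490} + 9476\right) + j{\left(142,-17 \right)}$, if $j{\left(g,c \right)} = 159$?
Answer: $\frac{455677691}{47294} \approx 9635.0$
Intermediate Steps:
$\left(\frac{1}{18804 + 28490} + 9476\right) + j{\left(142,-17 \right)} = \left(\frac{1}{18804 + 28490} + 9476\right) + 159 = \left(\frac{1}{47294} + 9476\right) + 159 = \frac{448157945}{47294} + 159 = \frac{455677691}{47294}$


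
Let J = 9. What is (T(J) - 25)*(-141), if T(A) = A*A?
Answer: -7896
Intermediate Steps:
T(A) = A²
(T(J) - 25)*(-141) = (9² - 25)*(-141) = (81 - 25)*(-141) = 56*(-141) = -7896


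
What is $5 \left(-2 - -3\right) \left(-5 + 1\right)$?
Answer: $-20$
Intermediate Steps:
$5 \left(-2 - -3\right) \left(-5 + 1\right) = 5 \left(-2 + 3\right) \left(-4\right) = 5 \cdot 1 \left(-4\right) = 5 \left(-4\right) = -20$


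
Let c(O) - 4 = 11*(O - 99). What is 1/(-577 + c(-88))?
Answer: -1/2630 ≈ -0.00038023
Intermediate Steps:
c(O) = -1085 + 11*O (c(O) = 4 + 11*(O - 99) = 4 + 11*(-99 + O) = 4 + (-1089 + 11*O) = -1085 + 11*O)
1/(-577 + c(-88)) = 1/(-577 + (-1085 + 11*(-88))) = 1/(-577 + (-1085 - 968)) = 1/(-577 - 2053) = 1/(-2630) = -1/2630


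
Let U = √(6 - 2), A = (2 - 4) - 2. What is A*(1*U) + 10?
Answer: 2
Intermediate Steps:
A = -4 (A = -2 - 2 = -4)
U = 2 (U = √4 = 2)
A*(1*U) + 10 = -4*2 + 10 = -8 + 10 = 2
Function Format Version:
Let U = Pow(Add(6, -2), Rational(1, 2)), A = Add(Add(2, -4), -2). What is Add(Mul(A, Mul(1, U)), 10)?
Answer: 2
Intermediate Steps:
A = -4 (A = Add(-2, -2) = -4)
U = 2 (U = Pow(4, Rational(1, 2)) = 2)
Add(Mul(A, Mul(1, U)), 10) = Add(Mul(-4, Mul(1, 2)), 10) = Add(Mul(-4, 2), 10) = Add(-8, 10) = 2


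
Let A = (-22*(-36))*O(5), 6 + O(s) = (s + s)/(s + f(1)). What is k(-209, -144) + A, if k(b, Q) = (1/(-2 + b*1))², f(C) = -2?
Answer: -94028351/44521 ≈ -2112.0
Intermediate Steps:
O(s) = -6 + 2*s/(-2 + s) (O(s) = -6 + (s + s)/(s - 2) = -6 + (2*s)/(-2 + s) = -6 + 2*s/(-2 + s))
k(b, Q) = (-2 + b)⁻² (k(b, Q) = (1/(-2 + b))² = (-2 + b)⁻²)
A = -2112 (A = (-22*(-36))*(4*(3 - 1*5)/(-2 + 5)) = 792*(4*(3 - 5)/3) = 792*(4*(⅓)*(-2)) = 792*(-8/3) = -2112)
k(-209, -144) + A = (-2 - 209)⁻² - 2112 = (-211)⁻² - 2112 = 1/44521 - 2112 = -94028351/44521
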